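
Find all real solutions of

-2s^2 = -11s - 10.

s = -0.7944 or s = 6.2944

Rearrange to standard form: -2s^2 + 11s + 10 = 0.
Discriminant: (11)^2 - 4*(-2)*10 = 201.
Quadratic formula: s = (-11 +/- sqrt(201)) / (-4).
So s = 11/4 - sqrt(201)/4 ~= -0.7944 or s = 11/4 + sqrt(201)/4 ~= 6.2944.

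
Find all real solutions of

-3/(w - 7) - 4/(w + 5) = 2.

w = -7.2356 or w = 5.7356

Multiply both sides by (w - 7)(w + 5):
-3(w + 5) - 4(w - 7) = 2(w - 7)(w + 5).
Expand and collect terms: 2w² + 3w - 83 = 0.
By the quadratic formula, w = (-3 ± √673) / 4, so w ≈ 5.7356 or w ≈ -7.2356.
Neither value makes a denominator zero (w ≠ 7, w ≠ -5), so both are valid.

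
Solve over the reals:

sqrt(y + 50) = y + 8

y = -1

Square both sides: y + 50 = (y + 8)^2.
Expand and rearrange: y^2 + 15y + 14 = 0.
Solving gives y = -1 or y = -14.
Check each candidate in the original equation:
  y = -1: sqrt(49) = 7, while y + 8 = 7 — valid.
  y = -14: sqrt(36) = 6, while y + 8 = -6 — extraneous.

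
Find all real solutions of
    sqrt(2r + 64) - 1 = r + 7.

r = 0

Isolate the radical: sqrt(2r + 64) = r + 8.
Square both sides: 2r + 64 = (r + 8)^2.
Expand and rearrange: r^2 + 14r = 0.
Solving gives r = 0 or r = -14.
Check each candidate in the original equation:
  r = 0: sqrt(64) = 8, while r + 8 = 8 — valid.
  r = -14: sqrt(36) = 6, while r + 8 = -6 — extraneous.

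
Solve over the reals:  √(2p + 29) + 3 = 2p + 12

Isolate the radical: √(2p + 29) = 2p + 9.
Square both sides: 2p + 29 = (2p + 9)².
Expand and rearrange: 4p² + 34p + 52 = 0.
Solving gives p = -2 or p = -6.5.
Check each candidate in the original equation:
  p = -2: √(25) = 5, while 2p + 9 = 5 — valid.
  p = -6.5: √(16) = 4, while 2p + 9 = -4 — extraneous.

p = -2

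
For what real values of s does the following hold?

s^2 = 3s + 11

s = -2.1401 or s = 5.1401

Rearrange to standard form: s^2 - 3s - 11 = 0.
Discriminant: (-3)^2 - 4*1*(-11) = 53.
Quadratic formula: s = (3 +/- sqrt(53)) / 2.
So s = 3/2 + sqrt(53)/2 ~= 5.1401 or s = 3/2 - sqrt(53)/2 ~= -2.1401.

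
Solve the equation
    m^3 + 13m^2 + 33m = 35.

m = -8.7958 or m = -5 or m = 0.7958

Rearrange: m^3 + 13m^2 + 33m - 35 = 0.
Possible rational roots are divisors of -35. Testing m = -5 gives 0, so (m + 5) is a factor.
Divide: m^3 + 13m^2 + 33m - 35 = (m + 5)(m^2 + 8m - 7).
Apply the quadratic formula to m^2 + 8m - 7 = 0: m = (-8 +/- sqrt(92))/2, i.e. m ~= 0.7958 or m ~= -8.7958.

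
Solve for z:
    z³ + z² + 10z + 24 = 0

z = -2

Possible rational roots are divisors of 24. Testing z = -2 gives 0, so (z + 2) is a factor.
Divide: z³ + z² + 10z + 24 = (z + 2)(z² - z + 12).
The quadratic z² - z + 12 has discriminant -47 < 0, so no further real roots.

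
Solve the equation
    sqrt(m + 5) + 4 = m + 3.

Isolate the radical: sqrt(m + 5) = m - 1.
Square both sides: m + 5 = (m - 1)^2.
Expand and rearrange: m^2 - 3m - 4 = 0.
Solving gives m = 4 or m = -1.
Check each candidate in the original equation:
  m = 4: sqrt(9) = 3, while m - 1 = 3 — valid.
  m = -1: sqrt(4) = 2, while m - 1 = -2 — extraneous.

m = 4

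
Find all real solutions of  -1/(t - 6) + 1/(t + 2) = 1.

Multiply both sides by (t - 6)(t + 2):
-(t + 2) + (t - 6) = (t - 6)(t + 2).
Expand and collect terms: t^2 - 4t - 4 = 0.
By the quadratic formula, t = (4 +/- sqrt(32)) / 2, so t ~= 4.8284 or t ~= -0.8284.
Neither value makes a denominator zero (t != 6, t != -2), so both are valid.

t = -0.8284 or t = 4.8284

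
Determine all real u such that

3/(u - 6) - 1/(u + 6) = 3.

u = -6.3083 or u = 6.975

Multiply both sides by (u - 6)(u + 6):
3(u + 6) - (u - 6) = 3(u - 6)(u + 6).
Expand and collect terms: 3u^2 - 2u - 132 = 0.
By the quadratic formula, u = (2 +/- sqrt(1588)) / 6, so u ~= 6.975 or u ~= -6.3083.
Neither value makes a denominator zero (u != 6, u != -6), so both are valid.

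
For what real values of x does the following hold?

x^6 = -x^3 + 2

Let u = x^3. The equation becomes u^2 + u - 2 = 0.
Factor: (u - 1)(u + 2) = 0, so u = 1 or u = -2.
x^3 = 1 gives x = 1.
x^3 = -2 gives x = -(2)^(1/3) ~= -1.2599.

x = -1.2599 or x = 1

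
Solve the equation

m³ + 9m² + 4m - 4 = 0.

m = -8.4721 or m = -1 or m = 0.4721

Possible rational roots are divisors of -4. Testing m = -1 gives 0, so (m + 1) is a factor.
Divide: m³ + 9m² + 4m - 4 = (m + 1)(m² + 8m - 4).
Apply the quadratic formula to m² + 8m - 4 = 0: m = (-8 ± √80)/2, i.e. m ≈ 0.4721 or m ≈ -8.4721.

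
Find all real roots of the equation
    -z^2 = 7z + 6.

Bring every term to one side: -z^2 - 7z - 6 = 0.
Factor: -1(z + 6)(z + 1) = 0.
So z = -6 or z = -1.

z = -6 or z = -1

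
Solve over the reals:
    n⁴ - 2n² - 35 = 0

n = -2.6458 or n = 2.6458

Let u = n². The equation becomes u² - 2u - 35 = 0.
Factor: (u - 7)(u + 5) = 0, so u = 7 or u = -5.
n² = 7 gives n = ±√(7) ≈ ±2.6458.
n² = -5 < 0 has no real solution.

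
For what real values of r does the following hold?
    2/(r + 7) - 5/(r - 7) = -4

Multiply both sides by (r + 7)(r - 7):
2(r - 7) - 5(r + 7) = -4(r + 7)(r - 7).
Expand and collect terms: -4r² + 3r + 245 = 0.
By the quadratic formula, r = (-3 ± √3929) / -8, so r ≈ -7.4602 or r ≈ 8.2102.
Neither value makes a denominator zero (r ≠ -7, r ≠ 7), so both are valid.

r = -7.4602 or r = 8.2102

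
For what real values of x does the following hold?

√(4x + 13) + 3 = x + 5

x = 3

Isolate the radical: √(4x + 13) = x + 2.
Square both sides: 4x + 13 = (x + 2)².
Expand and rearrange: x² - 9 = 0.
Solving gives x = 3 or x = -3.
Check each candidate in the original equation:
  x = 3: √(25) = 5, while x + 2 = 5 — valid.
  x = -3: √(1) = 1, while x + 2 = -1 — extraneous.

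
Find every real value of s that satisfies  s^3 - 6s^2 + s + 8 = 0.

Possible rational roots are divisors of 8. Testing s = -1 gives 0, so (s + 1) is a factor.
Divide: s^3 - 6s^2 + s + 8 = (s + 1)(s^2 - 7s + 8).
Apply the quadratic formula to s^2 - 7s + 8 = 0: s = (7 +/- sqrt(17))/2, i.e. s ~= 5.5616 or s ~= 1.4384.

s = -1 or s = 1.4384 or s = 5.5616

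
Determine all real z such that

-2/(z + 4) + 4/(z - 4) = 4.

z = -4.4471 or z = 4.9471

Multiply both sides by (z + 4)(z - 4):
-2(z - 4) + 4(z + 4) = 4(z + 4)(z - 4).
Expand and collect terms: 4z^2 - 2z - 88 = 0.
By the quadratic formula, z = (2 +/- sqrt(1412)) / 8, so z ~= 4.9471 or z ~= -4.4471.
Neither value makes a denominator zero (z != -4, z != 4), so both are valid.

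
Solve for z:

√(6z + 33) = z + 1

Square both sides: 6z + 33 = (z + 1)².
Expand and rearrange: z² - 4z - 32 = 0.
Solving gives z = 8 or z = -4.
Check each candidate in the original equation:
  z = 8: √(81) = 9, while z + 1 = 9 — valid.
  z = -4: √(9) = 3, while z + 1 = -3 — extraneous.

z = 8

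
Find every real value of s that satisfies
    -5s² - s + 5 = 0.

s = -1.105 or s = 0.905

Discriminant: (-1)² − 4·(-5)·5 = 101.
Quadratic formula: s = (1 ± √101) / (-10).
So s = -√(101)/10 - 1/10 ≈ -1.105 or s = -1/10 + √(101)/10 ≈ 0.905.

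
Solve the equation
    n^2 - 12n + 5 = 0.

n = 0.4322 or n = 11.5678

Discriminant: (-12)^2 - 4*1*5 = 124.
Quadratic formula: n = (12 +/- sqrt(124)) / 2.
So n = sqrt(31) + 6 ~= 11.5678 or n = 6 - sqrt(31) ~= 0.4322.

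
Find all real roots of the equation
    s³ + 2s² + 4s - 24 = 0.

s = 2

Possible rational roots are divisors of -24. Testing s = 2 gives 0, so (s - 2) is a factor.
Divide: s³ + 2s² + 4s - 24 = (s - 2)(s² + 4s + 12).
The quadratic s² + 4s + 12 has discriminant -32 < 0, so no further real roots.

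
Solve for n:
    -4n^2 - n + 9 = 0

n = -1.6302 or n = 1.3802

Discriminant: (-1)^2 - 4*(-4)*9 = 145.
Quadratic formula: n = (1 +/- sqrt(145)) / (-8).
So n = -sqrt(145)/8 - 1/8 ~= -1.6302 or n = -1/8 + sqrt(145)/8 ~= 1.3802.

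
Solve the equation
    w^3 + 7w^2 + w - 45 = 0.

w = -5 or w = -4.1623 or w = 2.1623

Possible rational roots are divisors of -45. Testing w = -5 gives 0, so (w + 5) is a factor.
Divide: w^3 + 7w^2 + w - 45 = (w + 5)(w^2 + 2w - 9).
Apply the quadratic formula to w^2 + 2w - 9 = 0: w = (-2 +/- sqrt(40))/2, i.e. w ~= 2.1623 or w ~= -4.1623.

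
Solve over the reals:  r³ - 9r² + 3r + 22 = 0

Possible rational roots are divisors of 22. Testing r = 2 gives 0, so (r - 2) is a factor.
Divide: r³ - 9r² + 3r + 22 = (r - 2)(r² - 7r - 11).
Apply the quadratic formula to r² - 7r - 11 = 0: r = (7 ± √93)/2, i.e. r ≈ 8.3218 or r ≈ -1.3218.

r = -1.3218 or r = 2 or r = 8.3218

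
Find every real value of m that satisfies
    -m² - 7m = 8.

m = -5.5616 or m = -1.4384

Rearrange to standard form: -m² - 7m - 8 = 0.
Discriminant: (-7)² − 4·(-1)·(-8) = 17.
Quadratic formula: m = (7 ± √17) / (-2).
So m = -7/2 - √(17)/2 ≈ -5.5616 or m = -7/2 + √(17)/2 ≈ -1.4384.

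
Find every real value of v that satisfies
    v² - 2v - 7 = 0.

v = -1.8284 or v = 3.8284

Discriminant: (-2)² − 4·1·(-7) = 32.
Quadratic formula: v = (2 ± √32) / 2.
So v = 1 + 2·√(2) ≈ 3.8284 or v = 1 - 2·√(2) ≈ -1.8284.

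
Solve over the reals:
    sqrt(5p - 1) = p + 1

Square both sides: 5p - 1 = (p + 1)^2.
Expand and rearrange: p^2 - 3p + 2 = 0.
Solving gives p = 2 or p = 1.
Check each candidate in the original equation:
  p = 2: sqrt(9) = 3, while p + 1 = 3 — valid.
  p = 1: sqrt(4) = 2, while p + 1 = 2 — valid.

p = 1 or p = 2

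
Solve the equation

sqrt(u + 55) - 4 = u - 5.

Isolate the radical: sqrt(u + 55) = u - 1.
Square both sides: u + 55 = (u - 1)^2.
Expand and rearrange: u^2 - 3u - 54 = 0.
Solving gives u = 9 or u = -6.
Check each candidate in the original equation:
  u = 9: sqrt(64) = 8, while u - 1 = 8 — valid.
  u = -6: sqrt(49) = 7, while u - 1 = -7 — extraneous.

u = 9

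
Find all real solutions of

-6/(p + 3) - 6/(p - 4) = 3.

Multiply both sides by (p + 3)(p - 4):
-6(p - 4) - 6(p + 3) = 3(p + 3)(p - 4).
Expand and collect terms: 3p^2 + 9p - 42 = 0.
By the quadratic formula, p = (-9 +/- sqrt(585)) / 6, so p ~= 2.5311 or p ~= -5.5311.
Neither value makes a denominator zero (p != -3, p != 4), so both are valid.

p = -5.5311 or p = 2.5311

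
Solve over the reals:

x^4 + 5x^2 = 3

Let u = x^2. The equation becomes u^2 + 5u - 3 = 0.
By the quadratic formula, u = -5/2 + sqrt(37)/2 or u = -sqrt(37)/2 - 5/2.
x^2 = -5/2 + sqrt(37)/2 gives x = +/-sqrt(-5/2 + sqrt(37)/2) ~= +/-0.7358.
x^2 = -sqrt(37)/2 - 5/2 < 0 has no real solution.

x = -0.7358 or x = 0.7358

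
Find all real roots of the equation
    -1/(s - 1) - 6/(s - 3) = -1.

Multiply both sides by (s - 1)(s - 3):
-(s - 3) - 6(s - 1) = -(s - 1)(s - 3).
Expand and collect terms: -s^2 + 11s - 12 = 0.
By the quadratic formula, s = (-11 +/- sqrt(73)) / -2, so s ~= 1.228 or s ~= 9.772.
Neither value makes a denominator zero (s != 1, s != 3), so both are valid.

s = 1.228 or s = 9.772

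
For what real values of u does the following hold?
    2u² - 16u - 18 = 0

Factor: 2(u - 9)(u + 1) = 0.
So u = 9 or u = -1.

u = -1 or u = 9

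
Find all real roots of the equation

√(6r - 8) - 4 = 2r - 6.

Isolate the radical: √(6r - 8) = 2r - 2.
Square both sides: 6r - 8 = (2r - 2)².
Expand and rearrange: 4r² - 14r + 12 = 0.
Solving gives r = 2 or r = 1.5.
Check each candidate in the original equation:
  r = 2: √(4) = 2, while 2r - 2 = 2 — valid.
  r = 1.5: √(1) = 1, while 2r - 2 = 1 — valid.

r = 1.5 or r = 2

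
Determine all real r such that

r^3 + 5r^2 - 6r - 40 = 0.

r = -4 or r = -3.7016 or r = 2.7016

Possible rational roots are divisors of -40. Testing r = -4 gives 0, so (r + 4) is a factor.
Divide: r^3 + 5r^2 - 6r - 40 = (r + 4)(r^2 + r - 10).
Apply the quadratic formula to r^2 + r - 10 = 0: r = (-1 +/- sqrt(41))/2, i.e. r ~= 2.7016 or r ~= -3.7016.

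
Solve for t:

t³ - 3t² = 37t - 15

t = -5 or t = 0.3944 or t = 7.6056

Rearrange: t³ - 3t² - 37t + 15 = 0.
Possible rational roots are divisors of 15. Testing t = -5 gives 0, so (t + 5) is a factor.
Divide: t³ - 3t² - 37t + 15 = (t + 5)(t² - 8t + 3).
Apply the quadratic formula to t² - 8t + 3 = 0: t = (8 ± √52)/2, i.e. t ≈ 7.6056 or t ≈ 0.3944.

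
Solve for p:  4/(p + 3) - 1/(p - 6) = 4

Multiply both sides by (p + 3)(p - 6):
4(p - 6) - (p + 3) = 4(p + 3)(p - 6).
Expand and collect terms: 4p^2 - 15p - 45 = 0.
By the quadratic formula, p = (15 +/- sqrt(945)) / 8, so p ~= 5.7176 or p ~= -1.9676.
Neither value makes a denominator zero (p != -3, p != 6), so both are valid.

p = -1.9676 or p = 5.7176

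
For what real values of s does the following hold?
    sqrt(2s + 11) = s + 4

Square both sides: 2s + 11 = (s + 4)^2.
Expand and rearrange: s^2 + 6s + 5 = 0.
Solving gives s = -1 or s = -5.
Check each candidate in the original equation:
  s = -1: sqrt(9) = 3, while s + 4 = 3 — valid.
  s = -5: sqrt(1) = 1, while s + 4 = -1 — extraneous.

s = -1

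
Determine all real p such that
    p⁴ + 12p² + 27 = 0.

Let u = p². The equation becomes u² + 12u + 27 = 0.
Factor: (u + 9)(u + 3) = 0, so u = -9 or u = -3.
p² = -9 < 0 has no real solution.
p² = -3 < 0 has no real solution.

No real solutions.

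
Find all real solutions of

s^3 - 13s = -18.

s = -4.1623 or s = 2 or s = 2.1623

Rearrange: s^3 - 13s + 18 = 0.
Possible rational roots are divisors of 18. Testing s = 2 gives 0, so (s - 2) is a factor.
Divide: s^3 - 13s + 18 = (s - 2)(s^2 + 2s - 9).
Apply the quadratic formula to s^2 + 2s - 9 = 0: s = (-2 +/- sqrt(40))/2, i.e. s ~= 2.1623 or s ~= -4.1623.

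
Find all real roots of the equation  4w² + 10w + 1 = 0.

w = -2.3956 or w = -0.1044

Discriminant: (10)² − 4·4·1 = 84.
Quadratic formula: w = (-10 ± √84) / 8.
So w = -5/4 + √(21)/4 ≈ -0.1044 or w = -5/4 - √(21)/4 ≈ -2.3956.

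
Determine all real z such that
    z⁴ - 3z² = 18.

Let u = z². The equation becomes u² - 3u - 18 = 0.
Factor: (u - 6)(u + 3) = 0, so u = 6 or u = -3.
z² = 6 gives z = ±√(6) ≈ ±2.4495.
z² = -3 < 0 has no real solution.

z = -2.4495 or z = 2.4495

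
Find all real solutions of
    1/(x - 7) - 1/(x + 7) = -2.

Multiply both sides by (x - 7)(x + 7):
(x + 7) - (x - 7) = -2(x - 7)(x + 7).
Expand and collect terms: -2x² + 84 = 0.
By the quadratic formula, x = (0 ± √672) / -4, so x ≈ -6.4807 or x ≈ 6.4807.
Neither value makes a denominator zero (x ≠ 7, x ≠ -7), so both are valid.

x = -6.4807 or x = 6.4807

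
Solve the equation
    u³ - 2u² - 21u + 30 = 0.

Possible rational roots are divisors of 30. Testing u = 5 gives 0, so (u - 5) is a factor.
Divide: u³ - 2u² - 21u + 30 = (u - 5)(u² + 3u - 6).
Apply the quadratic formula to u² + 3u - 6 = 0: u = (-3 ± √33)/2, i.e. u ≈ 1.3723 or u ≈ -4.3723.

u = -4.3723 or u = 1.3723 or u = 5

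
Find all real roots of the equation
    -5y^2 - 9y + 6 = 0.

Discriminant: (-9)^2 - 4*(-5)*6 = 201.
Quadratic formula: y = (9 +/- sqrt(201)) / (-10).
So y = -sqrt(201)/10 - 9/10 ~= -2.3177 or y = -9/10 + sqrt(201)/10 ~= 0.5177.

y = -2.3177 or y = 0.5177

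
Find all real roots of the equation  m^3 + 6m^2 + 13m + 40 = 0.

m = -5

Possible rational roots are divisors of 40. Testing m = -5 gives 0, so (m + 5) is a factor.
Divide: m^3 + 6m^2 + 13m + 40 = (m + 5)(m^2 + m + 8).
The quadratic m^2 + m + 8 has discriminant -31 < 0, so no further real roots.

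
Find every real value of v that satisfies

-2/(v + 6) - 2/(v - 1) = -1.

v = -4.5311 or v = 3.5311

Multiply both sides by (v + 6)(v - 1):
-2(v - 1) - 2(v + 6) = -(v + 6)(v - 1).
Expand and collect terms: -v² - v + 16 = 0.
By the quadratic formula, v = (1 ± √65) / -2, so v ≈ -4.5311 or v ≈ 3.5311.
Neither value makes a denominator zero (v ≠ -6, v ≠ 1), so both are valid.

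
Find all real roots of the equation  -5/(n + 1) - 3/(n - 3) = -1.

n = 1 or n = 9

Multiply both sides by (n + 1)(n - 3):
-5(n - 3) - 3(n + 1) = -(n + 1)(n - 3).
Expand and collect terms: -n² + 10n - 9 = 0.
Factor or apply the quadratic formula: n = 1 or n = 9.
Neither value makes a denominator zero (n ≠ -1, n ≠ 3), so both are valid.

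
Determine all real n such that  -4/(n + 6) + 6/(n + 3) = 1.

Multiply both sides by (n + 6)(n + 3):
-4(n + 3) + 6(n + 6) = (n + 6)(n + 3).
Expand and collect terms: n² + 7n - 6 = 0.
By the quadratic formula, n = (-7 ± √73) / 2, so n ≈ 0.772 or n ≈ -7.772.
Neither value makes a denominator zero (n ≠ -6, n ≠ -3), so both are valid.

n = -7.772 or n = 0.772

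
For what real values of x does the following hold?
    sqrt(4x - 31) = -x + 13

Square both sides: 4x - 31 = (-x + 13)^2.
Expand and rearrange: x^2 - 30x + 200 = 0.
Solving gives x = 20 or x = 10.
Check each candidate in the original equation:
  x = 20: sqrt(49) = 7, while -x + 13 = -7 — extraneous.
  x = 10: sqrt(9) = 3, while -x + 13 = 3 — valid.

x = 10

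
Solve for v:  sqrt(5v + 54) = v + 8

Square both sides: 5v + 54 = (v + 8)^2.
Expand and rearrange: v^2 + 11v + 10 = 0.
Solving gives v = -1 or v = -10.
Check each candidate in the original equation:
  v = -1: sqrt(49) = 7, while v + 8 = 7 — valid.
  v = -10: sqrt(4) = 2, while v + 8 = -2 — extraneous.

v = -1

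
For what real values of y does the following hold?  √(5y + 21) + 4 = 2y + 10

y = -1

Isolate the radical: √(5y + 21) = 2y + 6.
Square both sides: 5y + 21 = (2y + 6)².
Expand and rearrange: 4y² + 19y + 15 = 0.
Solving gives y = -1 or y = -3.75.
Check each candidate in the original equation:
  y = -1: √(16) = 4, while 2y + 6 = 4 — valid.
  y = -3.75: √(2.25) = 1.5, while 2y + 6 = -1.5 — extraneous.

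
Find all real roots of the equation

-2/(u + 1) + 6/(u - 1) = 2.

Multiply both sides by (u + 1)(u - 1):
-2(u - 1) + 6(u + 1) = 2(u + 1)(u - 1).
Expand and collect terms: 2u^2 - 4u - 10 = 0.
By the quadratic formula, u = (4 +/- sqrt(96)) / 4, so u ~= 3.4495 or u ~= -1.4495.
Neither value makes a denominator zero (u != -1, u != 1), so both are valid.

u = -1.4495 or u = 3.4495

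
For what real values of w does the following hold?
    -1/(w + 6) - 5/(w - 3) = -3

Multiply both sides by (w + 6)(w - 3):
-(w - 3) - 5(w + 6) = -3(w + 6)(w - 3).
Expand and collect terms: -3w² - 3w + 81 = 0.
By the quadratic formula, w = (3 ± √981) / -6, so w ≈ -5.7202 or w ≈ 4.7202.
Neither value makes a denominator zero (w ≠ -6, w ≠ 3), so both are valid.

w = -5.7202 or w = 4.7202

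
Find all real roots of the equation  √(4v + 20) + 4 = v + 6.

Isolate the radical: √(4v + 20) = v + 2.
Square both sides: 4v + 20 = (v + 2)².
Expand and rearrange: v² - 16 = 0.
Solving gives v = 4 or v = -4.
Check each candidate in the original equation:
  v = 4: √(36) = 6, while v + 2 = 6 — valid.
  v = -4: √(4) = 2, while v + 2 = -2 — extraneous.

v = 4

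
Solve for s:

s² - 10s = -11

s = 1.2583 or s = 8.7417

Rearrange to standard form: s² - 10s + 11 = 0.
Discriminant: (-10)² − 4·1·11 = 56.
Quadratic formula: s = (10 ± √56) / 2.
So s = √(14) + 5 ≈ 8.7417 or s = 5 - √(14) ≈ 1.2583.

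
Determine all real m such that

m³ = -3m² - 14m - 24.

Rearrange: m³ + 3m² + 14m + 24 = 0.
Possible rational roots are divisors of 24. Testing m = -2 gives 0, so (m + 2) is a factor.
Divide: m³ + 3m² + 14m + 24 = (m + 2)(m² + m + 12).
The quadratic m² + m + 12 has discriminant -47 < 0, so no further real roots.

m = -2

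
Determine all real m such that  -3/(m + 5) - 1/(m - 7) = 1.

Multiply both sides by (m + 5)(m - 7):
-3(m - 7) - (m + 5) = (m + 5)(m - 7).
Expand and collect terms: m² + 2m - 51 = 0.
By the quadratic formula, m = (-2 ± √208) / 2, so m ≈ 6.2111 or m ≈ -8.2111.
Neither value makes a denominator zero (m ≠ -5, m ≠ 7), so both are valid.

m = -8.2111 or m = 6.2111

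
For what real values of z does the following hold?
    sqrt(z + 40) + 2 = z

z = 9

Isolate the radical: sqrt(z + 40) = z - 2.
Square both sides: z + 40 = (z - 2)^2.
Expand and rearrange: z^2 - 5z - 36 = 0.
Solving gives z = 9 or z = -4.
Check each candidate in the original equation:
  z = 9: sqrt(49) = 7, while z - 2 = 7 — valid.
  z = -4: sqrt(36) = 6, while z - 2 = -6 — extraneous.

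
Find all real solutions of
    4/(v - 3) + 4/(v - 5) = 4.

Multiply both sides by (v - 3)(v - 5):
4(v - 5) + 4(v - 3) = 4(v - 3)(v - 5).
Expand and collect terms: 4v² - 40v + 92 = 0.
By the quadratic formula, v = (40 ± √128) / 8, so v ≈ 6.4142 or v ≈ 3.5858.
Neither value makes a denominator zero (v ≠ 3, v ≠ 5), so both are valid.

v = 3.5858 or v = 6.4142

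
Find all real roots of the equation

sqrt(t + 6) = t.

Square both sides: t + 6 = (t)^2.
Expand and rearrange: t^2 - t - 6 = 0.
Solving gives t = 3 or t = -2.
Check each candidate in the original equation:
  t = 3: sqrt(9) = 3, while t = 3 — valid.
  t = -2: sqrt(4) = 2, while t = -2 — extraneous.

t = 3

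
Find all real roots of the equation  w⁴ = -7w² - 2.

No real solutions.

Let u = w². The equation becomes u² + 7u + 2 = 0.
By the quadratic formula, u = -7/2 + √(41)/2 or u = -7/2 - √(41)/2.
w² = -7/2 + √(41)/2 < 0 has no real solution.
w² = -7/2 - √(41)/2 < 0 has no real solution.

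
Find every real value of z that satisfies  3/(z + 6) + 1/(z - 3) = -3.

z = -7.0344 or z = 2.701

Multiply both sides by (z + 6)(z - 3):
3(z - 3) + (z + 6) = -3(z + 6)(z - 3).
Expand and collect terms: -3z^2 - 13z + 57 = 0.
By the quadratic formula, z = (13 +/- sqrt(853)) / -6, so z ~= -7.0344 or z ~= 2.701.
Neither value makes a denominator zero (z != -6, z != 3), so both are valid.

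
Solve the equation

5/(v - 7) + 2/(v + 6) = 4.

v = -5.5453 or v = 8.2953

Multiply both sides by (v - 7)(v + 6):
5(v + 6) + 2(v - 7) = 4(v - 7)(v + 6).
Expand and collect terms: 4v² - 11v - 184 = 0.
By the quadratic formula, v = (11 ± √3065) / 8, so v ≈ 8.2953 or v ≈ -5.5453.
Neither value makes a denominator zero (v ≠ 7, v ≠ -6), so both are valid.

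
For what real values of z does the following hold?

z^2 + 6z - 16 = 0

Factor: (z + 8)(z - 2) = 0.
So z = -8 or z = 2.

z = -8 or z = 2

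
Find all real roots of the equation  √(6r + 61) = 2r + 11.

r = -2

Square both sides: 6r + 61 = (2r + 11)².
Expand and rearrange: 4r² + 38r + 60 = 0.
Solving gives r = -2 or r = -7.5.
Check each candidate in the original equation:
  r = -2: √(49) = 7, while 2r + 11 = 7 — valid.
  r = -7.5: √(16) = 4, while 2r + 11 = -4 — extraneous.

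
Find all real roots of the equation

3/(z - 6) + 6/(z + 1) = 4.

z = 0.3249 or z = 6.9251

Multiply both sides by (z - 6)(z + 1):
3(z + 1) + 6(z - 6) = 4(z - 6)(z + 1).
Expand and collect terms: 4z^2 - 29z + 9 = 0.
By the quadratic formula, z = (29 +/- sqrt(697)) / 8, so z ~= 6.9251 or z ~= 0.3249.
Neither value makes a denominator zero (z != 6, z != -1), so both are valid.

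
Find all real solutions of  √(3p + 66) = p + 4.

Square both sides: 3p + 66 = (p + 4)².
Expand and rearrange: p² + 5p - 50 = 0.
Solving gives p = 5 or p = -10.
Check each candidate in the original equation:
  p = 5: √(81) = 9, while p + 4 = 9 — valid.
  p = -10: √(36) = 6, while p + 4 = -6 — extraneous.

p = 5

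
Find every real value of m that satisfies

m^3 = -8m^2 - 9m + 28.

m = -5.3166 or m = -4 or m = 1.3166

Rearrange: m^3 + 8m^2 + 9m - 28 = 0.
Possible rational roots are divisors of -28. Testing m = -4 gives 0, so (m + 4) is a factor.
Divide: m^3 + 8m^2 + 9m - 28 = (m + 4)(m^2 + 4m - 7).
Apply the quadratic formula to m^2 + 4m - 7 = 0: m = (-4 +/- sqrt(44))/2, i.e. m ~= 1.3166 or m ~= -5.3166.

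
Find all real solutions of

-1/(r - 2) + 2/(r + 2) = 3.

Multiply both sides by (r - 2)(r + 2):
-(r + 2) + 2(r - 2) = 3(r - 2)(r + 2).
Expand and collect terms: 3r² - r - 6 = 0.
By the quadratic formula, r = (1 ± √73) / 6, so r ≈ 1.5907 or r ≈ -1.2573.
Neither value makes a denominator zero (r ≠ 2, r ≠ -2), so both are valid.

r = -1.2573 or r = 1.5907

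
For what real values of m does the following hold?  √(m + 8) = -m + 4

m = 1

Square both sides: m + 8 = (-m + 4)².
Expand and rearrange: m² - 9m + 8 = 0.
Solving gives m = 8 or m = 1.
Check each candidate in the original equation:
  m = 8: √(16) = 4, while -m + 4 = -4 — extraneous.
  m = 1: √(9) = 3, while -m + 4 = 3 — valid.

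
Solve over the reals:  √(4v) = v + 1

v = 1

Square both sides: 4v = (v + 1)².
Expand and rearrange: v² - 2v + 1 = 0.
This gives the repeated root v = 1.
Check in the original equation:
  v = 1: √(4) = 2, while v + 1 = 2 — valid.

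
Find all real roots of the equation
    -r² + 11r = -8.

r = -0.6847 or r = 11.6847

Rearrange to standard form: -r² + 11r + 8 = 0.
Discriminant: (11)² − 4·(-1)·8 = 153.
Quadratic formula: r = (-11 ± √153) / (-2).
So r = 11/2 - 3·√(17)/2 ≈ -0.6847 or r = 11/2 + 3·√(17)/2 ≈ 11.6847.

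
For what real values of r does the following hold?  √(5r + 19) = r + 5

Square both sides: 5r + 19 = (r + 5)².
Expand and rearrange: r² + 5r + 6 = 0.
Solving gives r = -2 or r = -3.
Check each candidate in the original equation:
  r = -2: √(9) = 3, while r + 5 = 3 — valid.
  r = -3: √(4) = 2, while r + 5 = 2 — valid.

r = -3 or r = -2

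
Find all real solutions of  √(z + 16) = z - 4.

Square both sides: z + 16 = (z - 4)².
Expand and rearrange: z² - 9z = 0.
Solving gives z = 9 or z = 0.
Check each candidate in the original equation:
  z = 9: √(25) = 5, while z - 4 = 5 — valid.
  z = 0: √(16) = 4, while z - 4 = -4 — extraneous.

z = 9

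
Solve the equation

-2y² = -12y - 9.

Rearrange to standard form: -2y² + 12y + 9 = 0.
Discriminant: (12)² − 4·(-2)·9 = 216.
Quadratic formula: y = (-12 ± √216) / (-4).
So y = 3 - 3·√(6)/2 ≈ -0.6742 or y = 3 + 3·√(6)/2 ≈ 6.6742.

y = -0.6742 or y = 6.6742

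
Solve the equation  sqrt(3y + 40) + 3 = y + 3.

Isolate the radical: sqrt(3y + 40) = y.
Square both sides: 3y + 40 = (y)^2.
Expand and rearrange: y^2 - 3y - 40 = 0.
Solving gives y = 8 or y = -5.
Check each candidate in the original equation:
  y = 8: sqrt(64) = 8, while y = 8 — valid.
  y = -5: sqrt(25) = 5, while y = -5 — extraneous.

y = 8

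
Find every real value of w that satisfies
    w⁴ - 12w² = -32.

w = -2.8284 or w = -2 or w = 2 or w = 2.8284

Let u = w². The equation becomes u² - 12u + 32 = 0.
Factor: (u - 4)(u - 8) = 0, so u = 4 or u = 8.
w² = 4 gives w = ±2.
w² = 8 gives w = ±2·√(2) ≈ ±2.8284.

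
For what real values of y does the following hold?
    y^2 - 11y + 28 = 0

y = 4 or y = 7

Factor: (y - 4)(y - 7) = 0.
So y = 4 or y = 7.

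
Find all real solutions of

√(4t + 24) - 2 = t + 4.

Isolate the radical: √(4t + 24) = t + 6.
Square both sides: 4t + 24 = (t + 6)².
Expand and rearrange: t² + 8t + 12 = 0.
Solving gives t = -2 or t = -6.
Check each candidate in the original equation:
  t = -2: √(16) = 4, while t + 6 = 4 — valid.
  t = -6: √(0) = 0, while t + 6 = 0 — valid.

t = -6 or t = -2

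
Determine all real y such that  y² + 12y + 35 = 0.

Factor: (y + 7)(y + 5) = 0.
So y = -7 or y = -5.

y = -7 or y = -5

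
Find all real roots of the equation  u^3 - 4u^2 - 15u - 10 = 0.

Possible rational roots are divisors of -10. Testing u = -1 gives 0, so (u + 1) is a factor.
Divide: u^3 - 4u^2 - 15u - 10 = (u + 1)(u^2 - 5u - 10).
Apply the quadratic formula to u^2 - 5u - 10 = 0: u = (5 +/- sqrt(65))/2, i.e. u ~= 6.5311 or u ~= -1.5311.

u = -1.5311 or u = -1 or u = 6.5311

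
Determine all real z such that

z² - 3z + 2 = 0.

z = 1 or z = 2

Factor: (z - 1)(z - 2) = 0.
So z = 1 or z = 2.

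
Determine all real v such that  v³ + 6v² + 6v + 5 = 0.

Possible rational roots are divisors of 5. Testing v = -5 gives 0, so (v + 5) is a factor.
Divide: v³ + 6v² + 6v + 5 = (v + 5)(v² + v + 1).
The quadratic v² + v + 1 has discriminant -3 < 0, so no further real roots.

v = -5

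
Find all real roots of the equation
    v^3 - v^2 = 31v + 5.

v = -5 or v = -0.1623 or v = 6.1623

Rearrange: v^3 - v^2 - 31v - 5 = 0.
Possible rational roots are divisors of -5. Testing v = -5 gives 0, so (v + 5) is a factor.
Divide: v^3 - v^2 - 31v - 5 = (v + 5)(v^2 - 6v - 1).
Apply the quadratic formula to v^2 - 6v - 1 = 0: v = (6 +/- sqrt(40))/2, i.e. v ~= 6.1623 or v ~= -0.1623.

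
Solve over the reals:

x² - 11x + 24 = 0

Factor: (x - 3)(x - 8) = 0.
So x = 3 or x = 8.

x = 3 or x = 8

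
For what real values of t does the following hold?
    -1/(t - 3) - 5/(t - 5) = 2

Multiply both sides by (t - 3)(t - 5):
-(t - 5) - 5(t - 3) = 2(t - 3)(t - 5).
Expand and collect terms: 2t^2 - 10t + 10 = 0.
By the quadratic formula, t = (10 +/- sqrt(20)) / 4, so t ~= 3.618 or t ~= 1.382.
Neither value makes a denominator zero (t != 3, t != 5), so both are valid.

t = 1.382 or t = 3.618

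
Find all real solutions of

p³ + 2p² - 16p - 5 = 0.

p = -5 or p = -0.3028 or p = 3.3028

Possible rational roots are divisors of -5. Testing p = -5 gives 0, so (p + 5) is a factor.
Divide: p³ + 2p² - 16p - 5 = (p + 5)(p² - 3p - 1).
Apply the quadratic formula to p² - 3p - 1 = 0: p = (3 ± √13)/2, i.e. p ≈ 3.3028 or p ≈ -0.3028.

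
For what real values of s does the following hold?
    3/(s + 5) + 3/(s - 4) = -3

s = -6.1098 or s = 3.1098

Multiply both sides by (s + 5)(s - 4):
3(s - 4) + 3(s + 5) = -3(s + 5)(s - 4).
Expand and collect terms: -3s^2 - 9s + 57 = 0.
By the quadratic formula, s = (9 +/- sqrt(765)) / -6, so s ~= -6.1098 or s ~= 3.1098.
Neither value makes a denominator zero (s != -5, s != 4), so both are valid.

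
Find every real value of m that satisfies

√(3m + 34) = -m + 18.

m = 10

Square both sides: 3m + 34 = (-m + 18)².
Expand and rearrange: m² - 39m + 290 = 0.
Solving gives m = 29 or m = 10.
Check each candidate in the original equation:
  m = 29: √(121) = 11, while -m + 18 = -11 — extraneous.
  m = 10: √(64) = 8, while -m + 18 = 8 — valid.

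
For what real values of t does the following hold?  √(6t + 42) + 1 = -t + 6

t = -1

Isolate the radical: √(6t + 42) = -t + 5.
Square both sides: 6t + 42 = (-t + 5)².
Expand and rearrange: t² - 16t - 17 = 0.
Solving gives t = 17 or t = -1.
Check each candidate in the original equation:
  t = 17: √(144) = 12, while -t + 5 = -12 — extraneous.
  t = -1: √(36) = 6, while -t + 5 = 6 — valid.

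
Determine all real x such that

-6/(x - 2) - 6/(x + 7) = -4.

x = -5.7434 or x = 3.7434

Multiply both sides by (x - 2)(x + 7):
-6(x + 7) - 6(x - 2) = -4(x - 2)(x + 7).
Expand and collect terms: -4x^2 - 8x + 86 = 0.
By the quadratic formula, x = (8 +/- sqrt(1440)) / -8, so x ~= -5.7434 or x ~= 3.7434.
Neither value makes a denominator zero (x != 2, x != -7), so both are valid.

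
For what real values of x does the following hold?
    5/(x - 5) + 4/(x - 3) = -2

x = -0.6085 or x = 4.1085

Multiply both sides by (x - 5)(x - 3):
5(x - 3) + 4(x - 5) = -2(x - 5)(x - 3).
Expand and collect terms: -2x² + 7x + 5 = 0.
By the quadratic formula, x = (-7 ± √89) / -4, so x ≈ -0.6085 or x ≈ 4.1085.
Neither value makes a denominator zero (x ≠ 5, x ≠ 3), so both are valid.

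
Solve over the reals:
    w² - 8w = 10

w = -1.099 or w = 9.099

Rearrange to standard form: w² - 8w - 10 = 0.
Discriminant: (-8)² − 4·1·(-10) = 104.
Quadratic formula: w = (8 ± √104) / 2.
So w = 4 + √(26) ≈ 9.099 or w = 4 - √(26) ≈ -1.099.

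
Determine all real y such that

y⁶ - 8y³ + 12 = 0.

y = 1.2599 or y = 1.8171

Let u = y³. The equation becomes u² - 8u + 12 = 0.
Factor: (u - 2)(u - 6) = 0, so u = 2 or u = 6.
y³ = 2 gives y = ∛(2) ≈ 1.2599.
y³ = 6 gives y = ∛(6) ≈ 1.8171.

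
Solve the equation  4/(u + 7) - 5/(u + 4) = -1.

Multiply both sides by (u + 7)(u + 4):
4(u + 4) - 5(u + 7) = -(u + 7)(u + 4).
Expand and collect terms: -u² - 10u - 9 = 0.
Factor or apply the quadratic formula: u = -9 or u = -1.
Neither value makes a denominator zero (u ≠ -7, u ≠ -4), so both are valid.

u = -9 or u = -1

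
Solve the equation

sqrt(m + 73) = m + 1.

m = 8

Square both sides: m + 73 = (m + 1)^2.
Expand and rearrange: m^2 + m - 72 = 0.
Solving gives m = 8 or m = -9.
Check each candidate in the original equation:
  m = 8: sqrt(81) = 9, while m + 1 = 9 — valid.
  m = -9: sqrt(64) = 8, while m + 1 = -8 — extraneous.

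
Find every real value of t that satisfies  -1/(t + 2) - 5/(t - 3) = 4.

t = -2.3267 or t = 1.8267

Multiply both sides by (t + 2)(t - 3):
-(t - 3) - 5(t + 2) = 4(t + 2)(t - 3).
Expand and collect terms: 4t² + 2t - 17 = 0.
By the quadratic formula, t = (-2 ± √276) / 8, so t ≈ 1.8267 or t ≈ -2.3267.
Neither value makes a denominator zero (t ≠ -2, t ≠ 3), so both are valid.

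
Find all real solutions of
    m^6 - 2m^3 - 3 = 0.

Let u = m^3. The equation becomes u^2 - 2u - 3 = 0.
Factor: (u - 3)(u + 1) = 0, so u = 3 or u = -1.
m^3 = 3 gives m = (3)^(1/3) ~= 1.4422.
m^3 = -1 gives m = -1.

m = -1 or m = 1.4422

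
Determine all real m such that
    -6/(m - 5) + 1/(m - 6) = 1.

Multiply both sides by (m - 5)(m - 6):
-6(m - 6) + (m - 5) = (m - 5)(m - 6).
Expand and collect terms: m² - 6m - 1 = 0.
By the quadratic formula, m = (6 ± √40) / 2, so m ≈ 6.1623 or m ≈ -0.1623.
Neither value makes a denominator zero (m ≠ 5, m ≠ 6), so both are valid.

m = -0.1623 or m = 6.1623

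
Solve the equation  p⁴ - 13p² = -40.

p = -2.8284 or p = -2.2361 or p = 2.2361 or p = 2.8284

Let u = p². The equation becomes u² - 13u + 40 = 0.
Factor: (u - 8)(u - 5) = 0, so u = 8 or u = 5.
p² = 8 gives p = ±2·√(2) ≈ ±2.8284.
p² = 5 gives p = ±√(5) ≈ ±2.2361.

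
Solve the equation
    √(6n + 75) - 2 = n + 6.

n = 1

Isolate the radical: √(6n + 75) = n + 8.
Square both sides: 6n + 75 = (n + 8)².
Expand and rearrange: n² + 10n - 11 = 0.
Solving gives n = 1 or n = -11.
Check each candidate in the original equation:
  n = 1: √(81) = 9, while n + 8 = 9 — valid.
  n = -11: √(9) = 3, while n + 8 = -3 — extraneous.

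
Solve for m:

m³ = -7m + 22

Rearrange: m³ + 7m - 22 = 0.
Possible rational roots are divisors of -22. Testing m = 2 gives 0, so (m - 2) is a factor.
Divide: m³ + 7m - 22 = (m - 2)(m² + 2m + 11).
The quadratic m² + 2m + 11 has discriminant -40 < 0, so no further real roots.

m = 2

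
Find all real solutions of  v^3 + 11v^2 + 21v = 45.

Rearrange: v^3 + 11v^2 + 21v - 45 = 0.
Possible rational roots are divisors of -45. Testing v = -5 gives 0, so (v + 5) is a factor.
Divide: v^3 + 11v^2 + 21v - 45 = (v + 5)(v^2 + 6v - 9).
Apply the quadratic formula to v^2 + 6v - 9 = 0: v = (-6 +/- sqrt(72))/2, i.e. v ~= 1.2426 or v ~= -7.2426.

v = -7.2426 or v = -5 or v = 1.2426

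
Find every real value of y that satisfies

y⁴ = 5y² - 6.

Let u = y². The equation becomes u² - 5u + 6 = 0.
Factor: (u - 2)(u - 3) = 0, so u = 2 or u = 3.
y² = 2 gives y = ±√(2) ≈ ±1.4142.
y² = 3 gives y = ±√(3) ≈ ±1.7321.

y = -1.7321 or y = -1.4142 or y = 1.4142 or y = 1.7321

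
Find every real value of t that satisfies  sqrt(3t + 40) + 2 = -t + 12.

t = 3

Isolate the radical: sqrt(3t + 40) = -t + 10.
Square both sides: 3t + 40 = (-t + 10)^2.
Expand and rearrange: t^2 - 23t + 60 = 0.
Solving gives t = 20 or t = 3.
Check each candidate in the original equation:
  t = 20: sqrt(100) = 10, while -t + 10 = -10 — extraneous.
  t = 3: sqrt(49) = 7, while -t + 10 = 7 — valid.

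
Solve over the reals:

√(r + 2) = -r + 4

Square both sides: r + 2 = (-r + 4)².
Expand and rearrange: r² - 9r + 14 = 0.
Solving gives r = 7 or r = 2.
Check each candidate in the original equation:
  r = 7: √(9) = 3, while -r + 4 = -3 — extraneous.
  r = 2: √(4) = 2, while -r + 4 = 2 — valid.

r = 2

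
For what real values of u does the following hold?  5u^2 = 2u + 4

u = -0.7165 or u = 1.1165

Rearrange to standard form: 5u^2 - 2u - 4 = 0.
Discriminant: (-2)^2 - 4*5*(-4) = 84.
Quadratic formula: u = (2 +/- sqrt(84)) / 10.
So u = 1/5 + sqrt(21)/5 ~= 1.1165 or u = 1/5 - sqrt(21)/5 ~= -0.7165.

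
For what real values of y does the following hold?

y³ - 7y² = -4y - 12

y = -1 or y = 2 or y = 6

Rearrange: y³ - 7y² + 4y + 12 = 0.
Possible rational roots are divisors of 12. Testing y = -1 gives 0, so (y + 1) is a factor.
Divide: y³ - 7y² + 4y + 12 = (y + 1)(y² - 8y + 12).
Factor the quadratic: y = 6 or y = 2.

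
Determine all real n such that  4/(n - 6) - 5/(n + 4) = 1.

Multiply both sides by (n - 6)(n + 4):
4(n + 4) - 5(n - 6) = (n - 6)(n + 4).
Expand and collect terms: n² - n - 70 = 0.
By the quadratic formula, n = (1 ± √281) / 2, so n ≈ 8.8815 or n ≈ -7.8815.
Neither value makes a denominator zero (n ≠ 6, n ≠ -4), so both are valid.

n = -7.8815 or n = 8.8815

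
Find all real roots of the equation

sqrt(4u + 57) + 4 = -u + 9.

u = -2

Isolate the radical: sqrt(4u + 57) = -u + 5.
Square both sides: 4u + 57 = (-u + 5)^2.
Expand and rearrange: u^2 - 14u - 32 = 0.
Solving gives u = 16 or u = -2.
Check each candidate in the original equation:
  u = 16: sqrt(121) = 11, while -u + 5 = -11 — extraneous.
  u = -2: sqrt(49) = 7, while -u + 5 = 7 — valid.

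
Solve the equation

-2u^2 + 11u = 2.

u = 0.1883 or u = 5.3117

Rearrange to standard form: -2u^2 + 11u - 2 = 0.
Discriminant: (11)^2 - 4*(-2)*(-2) = 105.
Quadratic formula: u = (-11 +/- sqrt(105)) / (-4).
So u = 11/4 - sqrt(105)/4 ~= 0.1883 or u = sqrt(105)/4 + 11/4 ~= 5.3117.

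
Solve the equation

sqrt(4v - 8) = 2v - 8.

v = 6

Square both sides: 4v - 8 = (2v - 8)^2.
Expand and rearrange: 4v^2 - 36v + 72 = 0.
Solving gives v = 6 or v = 3.
Check each candidate in the original equation:
  v = 6: sqrt(16) = 4, while 2v - 8 = 4 — valid.
  v = 3: sqrt(4) = 2, while 2v - 8 = -2 — extraneous.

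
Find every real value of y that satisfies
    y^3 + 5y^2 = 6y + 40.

y = -4 or y = -3.7016 or y = 2.7016

Rearrange: y^3 + 5y^2 - 6y - 40 = 0.
Possible rational roots are divisors of -40. Testing y = -4 gives 0, so (y + 4) is a factor.
Divide: y^3 + 5y^2 - 6y - 40 = (y + 4)(y^2 + y - 10).
Apply the quadratic formula to y^2 + y - 10 = 0: y = (-1 +/- sqrt(41))/2, i.e. y ~= 2.7016 or y ~= -3.7016.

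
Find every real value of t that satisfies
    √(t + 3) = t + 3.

t = -3 or t = -2

Square both sides: t + 3 = (t + 3)².
Expand and rearrange: t² + 5t + 6 = 0.
Solving gives t = -2 or t = -3.
Check each candidate in the original equation:
  t = -2: √(1) = 1, while t + 3 = 1 — valid.
  t = -3: √(0) = 0, while t + 3 = 0 — valid.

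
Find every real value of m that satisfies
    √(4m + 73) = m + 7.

m = 2

Square both sides: 4m + 73 = (m + 7)².
Expand and rearrange: m² + 10m - 24 = 0.
Solving gives m = 2 or m = -12.
Check each candidate in the original equation:
  m = 2: √(81) = 9, while m + 7 = 9 — valid.
  m = -12: √(25) = 5, while m + 7 = -5 — extraneous.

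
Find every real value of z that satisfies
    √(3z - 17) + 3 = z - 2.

Isolate the radical: √(3z - 17) = z - 5.
Square both sides: 3z - 17 = (z - 5)².
Expand and rearrange: z² - 13z + 42 = 0.
Solving gives z = 7 or z = 6.
Check each candidate in the original equation:
  z = 7: √(4) = 2, while z - 5 = 2 — valid.
  z = 6: √(1) = 1, while z - 5 = 1 — valid.

z = 6 or z = 7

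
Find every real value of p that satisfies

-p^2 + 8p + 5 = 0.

p = -0.5826 or p = 8.5826

Discriminant: (8)^2 - 4*(-1)*5 = 84.
Quadratic formula: p = (-8 +/- sqrt(84)) / (-2).
So p = 4 - sqrt(21) ~= -0.5826 or p = 4 + sqrt(21) ~= 8.5826.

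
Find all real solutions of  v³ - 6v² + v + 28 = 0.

v = -1.8284 or v = 3.8284 or v = 4

Possible rational roots are divisors of 28. Testing v = 4 gives 0, so (v - 4) is a factor.
Divide: v³ - 6v² + v + 28 = (v - 4)(v² - 2v - 7).
Apply the quadratic formula to v² - 2v - 7 = 0: v = (2 ± √32)/2, i.e. v ≈ 3.8284 or v ≈ -1.8284.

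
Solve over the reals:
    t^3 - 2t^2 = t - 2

t = -1 or t = 1 or t = 2

Rearrange: t^3 - 2t^2 - t + 2 = 0.
Possible rational roots are divisors of 2. Testing t = -1 gives 0, so (t + 1) is a factor.
Divide: t^3 - 2t^2 - t + 2 = (t + 1)(t^2 - 3t + 2).
Factor the quadratic: t = 2 or t = 1.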